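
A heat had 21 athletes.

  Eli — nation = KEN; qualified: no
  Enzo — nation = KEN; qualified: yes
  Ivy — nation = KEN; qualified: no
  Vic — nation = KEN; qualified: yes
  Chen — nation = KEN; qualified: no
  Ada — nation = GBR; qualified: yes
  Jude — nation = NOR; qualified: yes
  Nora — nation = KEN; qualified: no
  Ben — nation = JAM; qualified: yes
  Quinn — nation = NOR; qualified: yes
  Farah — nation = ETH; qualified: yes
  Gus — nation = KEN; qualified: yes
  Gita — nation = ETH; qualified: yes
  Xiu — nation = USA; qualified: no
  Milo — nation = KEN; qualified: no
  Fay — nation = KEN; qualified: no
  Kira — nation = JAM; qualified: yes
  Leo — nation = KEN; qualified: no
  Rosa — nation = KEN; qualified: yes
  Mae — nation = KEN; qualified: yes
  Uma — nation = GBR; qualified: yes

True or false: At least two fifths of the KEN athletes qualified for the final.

The determiner here denotes the relation: |A ∩ B| / |A| ≥ 2/5.
A (the restrictor) = {Eli, Enzo, Ivy, Vic, Chen, Nora, Gus, Milo, Fay, Leo, Rosa, Mae}, |A| = 12.
A ∩ B = {Enzo, Vic, Gus, Rosa, Mae}, so |A ∩ B| = 5.
A ∖ B = {Eli, Ivy, Chen, Nora, Milo, Fay, Leo}, so |A ∖ B| = 7.
|A ∩ B|/|A| = 5/12, so the statement is true.

True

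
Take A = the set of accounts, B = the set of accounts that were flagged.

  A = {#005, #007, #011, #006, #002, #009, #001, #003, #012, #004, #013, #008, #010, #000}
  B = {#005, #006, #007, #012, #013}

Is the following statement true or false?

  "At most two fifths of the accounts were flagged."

True

Truth condition: |A ∩ B| / |A| ≤ 2/5.
A (the restrictor) = {#005, #007, #011, #006, #002, #009, #001, #003, #012, #004, #013, #008, #010, #000}, |A| = 14.
A ∩ B = {#005, #007, #006, #012, #013}, so |A ∩ B| = 5.
A ∖ B = {#011, #002, #009, #001, #003, #004, #008, #010, #000}, so |A ∖ B| = 9.
|A ∩ B|/|A| = 5/14, so the statement is true.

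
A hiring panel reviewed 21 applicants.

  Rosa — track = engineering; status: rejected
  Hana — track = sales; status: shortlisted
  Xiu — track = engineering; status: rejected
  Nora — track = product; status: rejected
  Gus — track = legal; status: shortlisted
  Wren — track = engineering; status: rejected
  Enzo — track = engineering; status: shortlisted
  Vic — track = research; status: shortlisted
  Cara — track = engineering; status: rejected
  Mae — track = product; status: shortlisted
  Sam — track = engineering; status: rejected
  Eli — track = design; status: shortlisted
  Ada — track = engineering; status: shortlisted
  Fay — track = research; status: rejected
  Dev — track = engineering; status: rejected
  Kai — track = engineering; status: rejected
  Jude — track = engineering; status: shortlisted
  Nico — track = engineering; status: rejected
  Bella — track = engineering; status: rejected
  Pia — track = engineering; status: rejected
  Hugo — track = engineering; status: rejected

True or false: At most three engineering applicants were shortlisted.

The determiner here denotes the relation: |A ∩ B| ≤ 3.
A (the restrictor) = {Rosa, Xiu, Wren, Enzo, Cara, Sam, Ada, Dev, Kai, Jude, Nico, Bella, Pia, Hugo}, |A| = 14.
A ∩ B = {Enzo, Ada, Jude}, so |A ∩ B| = 3.
|A ∩ B| = 3, so the statement is true.

True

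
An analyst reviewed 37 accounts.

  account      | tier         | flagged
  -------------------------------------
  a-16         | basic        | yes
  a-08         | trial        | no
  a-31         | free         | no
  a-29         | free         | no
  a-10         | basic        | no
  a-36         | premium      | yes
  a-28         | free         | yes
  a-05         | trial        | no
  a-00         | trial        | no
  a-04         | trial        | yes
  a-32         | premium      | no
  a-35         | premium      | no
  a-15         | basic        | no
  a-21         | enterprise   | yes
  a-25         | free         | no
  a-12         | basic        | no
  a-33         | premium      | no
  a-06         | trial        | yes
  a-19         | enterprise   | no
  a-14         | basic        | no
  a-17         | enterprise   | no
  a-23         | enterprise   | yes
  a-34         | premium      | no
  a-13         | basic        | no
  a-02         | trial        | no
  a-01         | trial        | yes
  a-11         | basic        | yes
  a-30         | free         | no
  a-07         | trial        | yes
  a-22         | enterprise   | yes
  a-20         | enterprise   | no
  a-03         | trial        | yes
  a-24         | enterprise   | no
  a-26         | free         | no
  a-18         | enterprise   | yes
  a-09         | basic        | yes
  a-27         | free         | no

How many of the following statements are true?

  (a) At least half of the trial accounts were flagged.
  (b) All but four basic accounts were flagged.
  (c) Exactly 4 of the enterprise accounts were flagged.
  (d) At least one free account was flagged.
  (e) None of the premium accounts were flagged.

(a) trial: |A| = 9, |A ∩ B| = 5; needs |A ∩ B| ≥ |A ∖ B| — true.
(b) basic: |A| = 8, |A ∩ B| = 3; needs |A ∖ B| = 4 — false.
(c) enterprise: |A| = 8, |A ∩ B| = 4; needs |A ∩ B| = 4 — true.
(d) free: |A| = 7, |A ∩ B| = 1; needs A ∩ B ≠ ∅ (|A ∩ B| ≥ 1) — true.
(e) premium: |A| = 5, |A ∩ B| = 1; needs A ∩ B = ∅ (|A ∩ B| = 0) — false.

3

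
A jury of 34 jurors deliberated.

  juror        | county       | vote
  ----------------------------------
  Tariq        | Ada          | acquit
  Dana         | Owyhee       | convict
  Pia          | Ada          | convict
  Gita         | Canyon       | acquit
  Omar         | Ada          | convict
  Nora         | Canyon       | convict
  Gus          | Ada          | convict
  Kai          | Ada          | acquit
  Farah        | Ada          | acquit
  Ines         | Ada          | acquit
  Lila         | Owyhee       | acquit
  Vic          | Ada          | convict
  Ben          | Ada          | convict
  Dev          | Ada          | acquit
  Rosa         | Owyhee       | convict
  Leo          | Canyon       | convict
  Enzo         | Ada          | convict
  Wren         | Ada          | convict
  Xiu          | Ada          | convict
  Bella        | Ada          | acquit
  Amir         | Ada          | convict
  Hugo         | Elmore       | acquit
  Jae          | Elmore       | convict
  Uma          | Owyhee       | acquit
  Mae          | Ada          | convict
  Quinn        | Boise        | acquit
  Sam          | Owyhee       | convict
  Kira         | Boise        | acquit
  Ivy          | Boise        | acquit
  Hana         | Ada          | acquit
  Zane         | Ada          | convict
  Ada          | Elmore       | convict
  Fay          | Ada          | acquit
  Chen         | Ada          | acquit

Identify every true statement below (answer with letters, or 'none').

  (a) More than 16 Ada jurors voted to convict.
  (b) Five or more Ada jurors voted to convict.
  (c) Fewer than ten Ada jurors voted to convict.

|A| = 20, |A ∩ B| = 11, |A ∖ B| = 9.
(a) |A ∩ B| > 16: fails.
(b) |A ∩ B| ≥ 5: holds.
(c) |A ∩ B| < 10: fails.

(b)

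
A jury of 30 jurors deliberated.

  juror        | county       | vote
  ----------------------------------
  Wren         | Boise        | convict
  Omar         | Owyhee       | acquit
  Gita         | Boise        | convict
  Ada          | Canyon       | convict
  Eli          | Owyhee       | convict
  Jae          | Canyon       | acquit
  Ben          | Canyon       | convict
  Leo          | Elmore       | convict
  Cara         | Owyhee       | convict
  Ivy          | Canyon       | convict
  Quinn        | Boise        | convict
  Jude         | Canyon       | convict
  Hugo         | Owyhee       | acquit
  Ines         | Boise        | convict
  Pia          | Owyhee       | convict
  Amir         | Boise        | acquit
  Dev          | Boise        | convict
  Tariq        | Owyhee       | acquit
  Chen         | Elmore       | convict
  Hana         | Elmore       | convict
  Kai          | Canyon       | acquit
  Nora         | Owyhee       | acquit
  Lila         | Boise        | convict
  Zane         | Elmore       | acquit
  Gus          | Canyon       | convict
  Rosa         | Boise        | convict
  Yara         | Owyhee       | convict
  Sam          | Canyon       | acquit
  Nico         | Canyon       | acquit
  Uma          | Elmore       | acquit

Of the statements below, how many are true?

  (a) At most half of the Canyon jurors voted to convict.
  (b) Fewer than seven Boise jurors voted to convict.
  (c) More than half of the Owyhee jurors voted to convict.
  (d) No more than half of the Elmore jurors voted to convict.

0

(a) Canyon: |A| = 9, |A ∩ B| = 5; needs |A ∩ B| ≤ |A ∖ B| — false.
(b) Boise: |A| = 8, |A ∩ B| = 7; needs |A ∩ B| < 7 — false.
(c) Owyhee: |A| = 8, |A ∩ B| = 4; needs |A ∩ B| > |A ∖ B| — false.
(d) Elmore: |A| = 5, |A ∩ B| = 3; needs |A ∩ B| ≤ |A ∖ B| — false.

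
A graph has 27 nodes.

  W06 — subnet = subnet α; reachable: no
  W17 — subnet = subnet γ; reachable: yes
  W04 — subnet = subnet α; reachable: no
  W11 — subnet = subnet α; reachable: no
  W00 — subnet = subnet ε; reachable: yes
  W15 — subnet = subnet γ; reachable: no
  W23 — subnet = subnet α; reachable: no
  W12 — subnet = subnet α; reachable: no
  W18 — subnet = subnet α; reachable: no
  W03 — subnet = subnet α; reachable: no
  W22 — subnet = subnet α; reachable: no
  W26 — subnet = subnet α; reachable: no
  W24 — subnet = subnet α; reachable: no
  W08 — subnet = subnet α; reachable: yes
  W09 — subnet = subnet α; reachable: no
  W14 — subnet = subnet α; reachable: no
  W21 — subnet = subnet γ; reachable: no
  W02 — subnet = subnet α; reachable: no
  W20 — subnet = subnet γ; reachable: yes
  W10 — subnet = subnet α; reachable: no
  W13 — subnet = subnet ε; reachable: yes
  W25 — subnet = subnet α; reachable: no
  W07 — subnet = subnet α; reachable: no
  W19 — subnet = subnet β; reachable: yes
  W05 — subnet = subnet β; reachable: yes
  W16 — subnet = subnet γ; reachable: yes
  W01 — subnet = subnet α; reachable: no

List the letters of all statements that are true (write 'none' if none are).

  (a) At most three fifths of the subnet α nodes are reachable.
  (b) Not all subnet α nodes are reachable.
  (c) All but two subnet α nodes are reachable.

|A| = 18, |A ∩ B| = 1, |A ∖ B| = 17.
(a) |A ∩ B| / |A| ≤ 3/5: holds.
(b) A ⊄ B (|A ∖ B| ≥ 1): holds.
(c) |A ∖ B| = 2: fails.

(a), (b)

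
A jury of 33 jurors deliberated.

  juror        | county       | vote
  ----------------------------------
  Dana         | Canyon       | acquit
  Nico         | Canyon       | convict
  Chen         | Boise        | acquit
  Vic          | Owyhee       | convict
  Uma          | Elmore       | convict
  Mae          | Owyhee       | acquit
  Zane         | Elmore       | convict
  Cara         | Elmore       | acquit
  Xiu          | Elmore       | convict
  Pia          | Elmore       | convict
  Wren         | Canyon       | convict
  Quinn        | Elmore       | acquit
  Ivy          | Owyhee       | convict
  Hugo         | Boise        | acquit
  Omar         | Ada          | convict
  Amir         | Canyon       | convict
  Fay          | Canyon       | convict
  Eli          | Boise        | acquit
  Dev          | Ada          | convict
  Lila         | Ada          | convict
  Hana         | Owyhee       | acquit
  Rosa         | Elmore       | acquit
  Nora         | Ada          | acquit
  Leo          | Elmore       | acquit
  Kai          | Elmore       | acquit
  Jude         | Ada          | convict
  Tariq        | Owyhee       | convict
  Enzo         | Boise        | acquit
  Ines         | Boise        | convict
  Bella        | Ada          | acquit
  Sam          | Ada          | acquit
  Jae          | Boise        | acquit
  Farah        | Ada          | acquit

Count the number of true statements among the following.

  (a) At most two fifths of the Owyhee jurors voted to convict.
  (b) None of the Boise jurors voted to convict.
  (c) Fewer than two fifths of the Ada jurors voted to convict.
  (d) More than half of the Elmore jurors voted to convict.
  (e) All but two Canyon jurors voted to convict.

(a) Owyhee: |A| = 5, |A ∩ B| = 3; needs |A ∩ B| / |A| ≤ 2/5 — false.
(b) Boise: |A| = 6, |A ∩ B| = 1; needs A ∩ B = ∅ (|A ∩ B| = 0) — false.
(c) Ada: |A| = 8, |A ∩ B| = 4; needs |A ∩ B| / |A| < 2/5 — false.
(d) Elmore: |A| = 9, |A ∩ B| = 4; needs |A ∩ B| > |A ∖ B| — false.
(e) Canyon: |A| = 5, |A ∩ B| = 4; needs |A ∖ B| = 2 — false.

0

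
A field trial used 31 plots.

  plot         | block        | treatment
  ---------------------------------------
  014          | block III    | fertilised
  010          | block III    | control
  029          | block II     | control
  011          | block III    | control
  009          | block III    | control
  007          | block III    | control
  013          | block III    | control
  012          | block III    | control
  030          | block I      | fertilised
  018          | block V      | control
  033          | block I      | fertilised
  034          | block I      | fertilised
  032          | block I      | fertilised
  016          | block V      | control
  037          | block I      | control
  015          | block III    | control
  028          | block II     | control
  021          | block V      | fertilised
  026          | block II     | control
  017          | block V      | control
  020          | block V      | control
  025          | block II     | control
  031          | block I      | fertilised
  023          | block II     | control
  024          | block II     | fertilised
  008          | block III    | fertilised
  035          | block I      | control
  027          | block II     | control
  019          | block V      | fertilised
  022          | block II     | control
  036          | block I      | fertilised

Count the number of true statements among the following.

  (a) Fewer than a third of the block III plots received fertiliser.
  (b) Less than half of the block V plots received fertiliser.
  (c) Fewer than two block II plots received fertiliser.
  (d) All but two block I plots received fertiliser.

4

(a) block III: |A| = 9, |A ∩ B| = 2; needs |A ∩ B| / |A| < 1/3 — true.
(b) block V: |A| = 6, |A ∩ B| = 2; needs |A ∩ B| < |A ∖ B| — true.
(c) block II: |A| = 8, |A ∩ B| = 1; needs |A ∩ B| < 2 — true.
(d) block I: |A| = 8, |A ∩ B| = 6; needs |A ∖ B| = 2 — true.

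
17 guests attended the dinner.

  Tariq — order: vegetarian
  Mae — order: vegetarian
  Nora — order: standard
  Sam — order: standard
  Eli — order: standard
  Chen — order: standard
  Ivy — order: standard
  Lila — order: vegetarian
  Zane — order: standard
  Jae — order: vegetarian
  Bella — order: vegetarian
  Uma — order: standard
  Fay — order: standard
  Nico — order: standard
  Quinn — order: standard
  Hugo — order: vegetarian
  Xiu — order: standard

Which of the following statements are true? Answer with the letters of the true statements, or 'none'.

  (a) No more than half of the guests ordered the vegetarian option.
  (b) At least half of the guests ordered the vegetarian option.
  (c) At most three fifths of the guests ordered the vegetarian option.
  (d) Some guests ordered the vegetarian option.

(a), (c), (d)

|A| = 17, |A ∩ B| = 6, |A ∖ B| = 11.
(a) |A ∩ B| ≤ |A ∖ B|: holds.
(b) |A ∩ B| ≥ |A ∖ B|: fails.
(c) |A ∩ B| / |A| ≤ 3/5: holds.
(d) A ∩ B ≠ ∅ (|A ∩ B| ≥ 1): holds.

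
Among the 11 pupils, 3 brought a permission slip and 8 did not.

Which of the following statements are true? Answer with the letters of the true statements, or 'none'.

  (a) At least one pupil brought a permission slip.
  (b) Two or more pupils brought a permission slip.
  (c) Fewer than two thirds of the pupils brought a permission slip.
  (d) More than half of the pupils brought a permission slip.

(a), (b), (c)

|A| = 11, |A ∩ B| = 3, |A ∖ B| = 8.
(a) A ∩ B ≠ ∅ (|A ∩ B| ≥ 1): holds.
(b) |A ∩ B| ≥ 2: holds.
(c) |A ∩ B| / |A| < 2/3: holds.
(d) |A ∩ B| > |A ∖ B|: fails.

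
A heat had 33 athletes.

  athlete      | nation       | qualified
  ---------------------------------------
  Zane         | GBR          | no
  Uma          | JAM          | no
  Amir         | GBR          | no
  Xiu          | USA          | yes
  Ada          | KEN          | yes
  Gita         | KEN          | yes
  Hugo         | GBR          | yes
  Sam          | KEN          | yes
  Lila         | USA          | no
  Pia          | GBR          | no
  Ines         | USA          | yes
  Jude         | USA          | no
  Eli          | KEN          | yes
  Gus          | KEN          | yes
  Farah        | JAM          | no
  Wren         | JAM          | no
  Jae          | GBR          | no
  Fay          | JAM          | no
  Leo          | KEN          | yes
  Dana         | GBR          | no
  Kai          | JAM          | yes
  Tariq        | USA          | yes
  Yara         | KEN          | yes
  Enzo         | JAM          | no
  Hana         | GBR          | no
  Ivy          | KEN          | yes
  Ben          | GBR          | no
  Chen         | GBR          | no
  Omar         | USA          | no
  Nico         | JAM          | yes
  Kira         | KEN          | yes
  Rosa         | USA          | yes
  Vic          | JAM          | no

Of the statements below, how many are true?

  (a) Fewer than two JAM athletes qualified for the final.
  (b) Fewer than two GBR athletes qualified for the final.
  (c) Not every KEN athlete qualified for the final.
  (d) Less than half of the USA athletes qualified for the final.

(a) JAM: |A| = 8, |A ∩ B| = 2; needs |A ∩ B| < 2 — false.
(b) GBR: |A| = 9, |A ∩ B| = 1; needs |A ∩ B| < 2 — true.
(c) KEN: |A| = 9, |A ∩ B| = 9; needs A ⊄ B (|A ∖ B| ≥ 1) — false.
(d) USA: |A| = 7, |A ∩ B| = 4; needs |A ∩ B| < |A ∖ B| — false.

1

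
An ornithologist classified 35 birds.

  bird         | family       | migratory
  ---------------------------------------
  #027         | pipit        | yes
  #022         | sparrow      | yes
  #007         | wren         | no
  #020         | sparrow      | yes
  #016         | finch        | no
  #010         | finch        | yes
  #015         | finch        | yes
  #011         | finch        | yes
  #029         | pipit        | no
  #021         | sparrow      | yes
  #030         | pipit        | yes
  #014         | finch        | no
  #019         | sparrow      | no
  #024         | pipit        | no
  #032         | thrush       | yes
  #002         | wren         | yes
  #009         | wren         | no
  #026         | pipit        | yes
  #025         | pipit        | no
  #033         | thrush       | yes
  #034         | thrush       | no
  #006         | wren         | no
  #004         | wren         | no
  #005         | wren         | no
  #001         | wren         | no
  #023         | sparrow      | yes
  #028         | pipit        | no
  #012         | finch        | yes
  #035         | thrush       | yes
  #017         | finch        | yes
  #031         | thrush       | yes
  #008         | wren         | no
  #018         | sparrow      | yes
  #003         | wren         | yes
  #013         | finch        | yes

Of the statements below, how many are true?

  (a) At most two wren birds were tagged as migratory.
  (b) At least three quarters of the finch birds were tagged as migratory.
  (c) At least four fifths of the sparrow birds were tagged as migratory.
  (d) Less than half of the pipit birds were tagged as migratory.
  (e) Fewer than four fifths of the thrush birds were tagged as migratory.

(a) wren: |A| = 9, |A ∩ B| = 2; needs |A ∩ B| ≤ 2 — true.
(b) finch: |A| = 8, |A ∩ B| = 6; needs |A ∩ B| / |A| ≥ 3/4 — true.
(c) sparrow: |A| = 6, |A ∩ B| = 5; needs |A ∩ B| / |A| ≥ 4/5 — true.
(d) pipit: |A| = 7, |A ∩ B| = 3; needs |A ∩ B| < |A ∖ B| — true.
(e) thrush: |A| = 5, |A ∩ B| = 4; needs |A ∩ B| / |A| < 4/5 — false.

4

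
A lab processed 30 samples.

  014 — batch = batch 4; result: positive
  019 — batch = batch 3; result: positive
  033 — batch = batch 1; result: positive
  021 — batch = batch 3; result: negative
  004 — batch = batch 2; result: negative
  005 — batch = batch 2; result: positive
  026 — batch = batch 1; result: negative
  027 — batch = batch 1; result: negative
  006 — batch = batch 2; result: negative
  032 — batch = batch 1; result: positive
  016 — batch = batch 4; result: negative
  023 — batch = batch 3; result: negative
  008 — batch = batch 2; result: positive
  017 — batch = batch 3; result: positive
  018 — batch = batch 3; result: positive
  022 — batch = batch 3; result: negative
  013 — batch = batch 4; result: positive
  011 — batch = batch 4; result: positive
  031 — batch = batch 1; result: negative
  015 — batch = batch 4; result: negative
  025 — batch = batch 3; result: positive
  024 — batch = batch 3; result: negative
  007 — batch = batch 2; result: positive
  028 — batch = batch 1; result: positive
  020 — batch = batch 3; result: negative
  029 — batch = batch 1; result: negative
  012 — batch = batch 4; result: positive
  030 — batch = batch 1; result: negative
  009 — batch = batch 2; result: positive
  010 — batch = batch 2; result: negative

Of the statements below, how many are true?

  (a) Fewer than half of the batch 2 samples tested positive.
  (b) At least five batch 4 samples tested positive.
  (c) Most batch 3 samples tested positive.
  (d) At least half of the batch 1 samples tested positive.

(a) batch 2: |A| = 7, |A ∩ B| = 4; needs |A ∩ B| < |A ∖ B| — false.
(b) batch 4: |A| = 6, |A ∩ B| = 4; needs |A ∩ B| ≥ 5 — false.
(c) batch 3: |A| = 9, |A ∩ B| = 4; needs |A ∩ B| > |A ∖ B| — false.
(d) batch 1: |A| = 8, |A ∩ B| = 3; needs |A ∩ B| ≥ |A ∖ B| — false.

0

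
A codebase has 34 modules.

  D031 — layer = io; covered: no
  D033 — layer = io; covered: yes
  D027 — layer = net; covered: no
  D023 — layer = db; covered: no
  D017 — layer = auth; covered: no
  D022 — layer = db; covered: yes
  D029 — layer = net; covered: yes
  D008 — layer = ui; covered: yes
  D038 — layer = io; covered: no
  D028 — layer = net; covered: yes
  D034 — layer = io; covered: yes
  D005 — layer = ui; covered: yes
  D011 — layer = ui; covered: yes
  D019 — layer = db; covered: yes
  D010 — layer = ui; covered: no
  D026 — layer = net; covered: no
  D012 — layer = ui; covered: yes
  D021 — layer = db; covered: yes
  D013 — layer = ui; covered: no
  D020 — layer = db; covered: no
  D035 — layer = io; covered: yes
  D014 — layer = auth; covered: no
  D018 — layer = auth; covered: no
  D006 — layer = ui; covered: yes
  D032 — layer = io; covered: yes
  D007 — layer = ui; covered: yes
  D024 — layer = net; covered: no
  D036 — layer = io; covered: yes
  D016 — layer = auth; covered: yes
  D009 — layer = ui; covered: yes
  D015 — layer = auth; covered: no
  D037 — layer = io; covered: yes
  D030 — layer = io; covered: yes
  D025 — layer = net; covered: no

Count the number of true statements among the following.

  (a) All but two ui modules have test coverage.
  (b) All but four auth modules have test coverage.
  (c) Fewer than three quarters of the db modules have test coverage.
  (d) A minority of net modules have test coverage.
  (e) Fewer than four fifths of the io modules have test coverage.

(a) ui: |A| = 9, |A ∩ B| = 7; needs |A ∖ B| = 2 — true.
(b) auth: |A| = 5, |A ∩ B| = 1; needs |A ∖ B| = 4 — true.
(c) db: |A| = 5, |A ∩ B| = 3; needs |A ∩ B| / |A| < 3/4 — true.
(d) net: |A| = 6, |A ∩ B| = 2; needs |A ∩ B| < |A ∖ B| — true.
(e) io: |A| = 9, |A ∩ B| = 7; needs |A ∩ B| / |A| < 4/5 — true.

5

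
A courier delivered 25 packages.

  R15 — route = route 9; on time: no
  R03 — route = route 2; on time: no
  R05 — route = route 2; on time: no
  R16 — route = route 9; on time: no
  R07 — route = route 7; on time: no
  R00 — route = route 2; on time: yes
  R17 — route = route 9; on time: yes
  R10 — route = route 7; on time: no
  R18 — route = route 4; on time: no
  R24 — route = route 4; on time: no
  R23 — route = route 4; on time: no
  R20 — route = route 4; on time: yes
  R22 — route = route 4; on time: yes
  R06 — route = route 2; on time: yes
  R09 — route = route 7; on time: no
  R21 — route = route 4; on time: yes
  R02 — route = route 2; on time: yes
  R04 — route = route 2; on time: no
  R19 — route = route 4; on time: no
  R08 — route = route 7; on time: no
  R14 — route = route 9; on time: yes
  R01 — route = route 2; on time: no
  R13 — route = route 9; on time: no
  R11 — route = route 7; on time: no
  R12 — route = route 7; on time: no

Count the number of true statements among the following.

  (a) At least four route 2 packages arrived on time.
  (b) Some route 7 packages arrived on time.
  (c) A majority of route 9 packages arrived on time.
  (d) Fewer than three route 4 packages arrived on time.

0

(a) route 2: |A| = 7, |A ∩ B| = 3; needs |A ∩ B| ≥ 4 — false.
(b) route 7: |A| = 6, |A ∩ B| = 0; needs A ∩ B ≠ ∅ (|A ∩ B| ≥ 1) — false.
(c) route 9: |A| = 5, |A ∩ B| = 2; needs |A ∩ B| > |A ∖ B| — false.
(d) route 4: |A| = 7, |A ∩ B| = 3; needs |A ∩ B| < 3 — false.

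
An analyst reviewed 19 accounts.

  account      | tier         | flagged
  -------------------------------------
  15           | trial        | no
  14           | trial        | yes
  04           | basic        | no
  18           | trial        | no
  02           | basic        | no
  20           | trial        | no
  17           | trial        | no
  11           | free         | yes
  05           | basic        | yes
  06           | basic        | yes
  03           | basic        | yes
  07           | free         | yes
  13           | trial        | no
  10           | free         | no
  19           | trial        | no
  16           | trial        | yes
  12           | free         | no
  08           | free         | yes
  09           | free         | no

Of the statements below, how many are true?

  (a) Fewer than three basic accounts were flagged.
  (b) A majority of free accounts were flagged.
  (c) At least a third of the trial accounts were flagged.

(a) basic: |A| = 5, |A ∩ B| = 3; needs |A ∩ B| < 3 — false.
(b) free: |A| = 6, |A ∩ B| = 3; needs |A ∩ B| > |A ∖ B| — false.
(c) trial: |A| = 8, |A ∩ B| = 2; needs |A ∩ B| / |A| ≥ 1/3 — false.

0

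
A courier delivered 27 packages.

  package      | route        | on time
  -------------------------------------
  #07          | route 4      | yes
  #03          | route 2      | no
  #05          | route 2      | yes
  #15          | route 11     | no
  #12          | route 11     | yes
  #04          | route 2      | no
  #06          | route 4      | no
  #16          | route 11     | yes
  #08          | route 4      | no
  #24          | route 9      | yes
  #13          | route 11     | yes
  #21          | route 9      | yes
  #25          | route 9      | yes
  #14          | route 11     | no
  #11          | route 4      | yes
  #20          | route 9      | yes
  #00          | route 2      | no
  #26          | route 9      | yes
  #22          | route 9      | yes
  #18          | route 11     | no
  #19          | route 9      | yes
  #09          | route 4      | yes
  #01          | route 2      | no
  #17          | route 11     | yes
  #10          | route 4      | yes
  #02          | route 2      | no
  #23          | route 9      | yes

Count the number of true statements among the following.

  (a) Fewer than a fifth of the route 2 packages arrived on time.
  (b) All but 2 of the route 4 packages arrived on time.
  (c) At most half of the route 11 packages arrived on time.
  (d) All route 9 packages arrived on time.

(a) route 2: |A| = 6, |A ∩ B| = 1; needs |A ∩ B| / |A| < 1/5 — true.
(b) route 4: |A| = 6, |A ∩ B| = 4; needs |A ∖ B| = 2 — true.
(c) route 11: |A| = 7, |A ∩ B| = 4; needs |A ∩ B| ≤ |A ∖ B| — false.
(d) route 9: |A| = 8, |A ∩ B| = 8; needs A ⊆ B, i.e. every element of A is in B (|A ∖ B| = 0) — true.

3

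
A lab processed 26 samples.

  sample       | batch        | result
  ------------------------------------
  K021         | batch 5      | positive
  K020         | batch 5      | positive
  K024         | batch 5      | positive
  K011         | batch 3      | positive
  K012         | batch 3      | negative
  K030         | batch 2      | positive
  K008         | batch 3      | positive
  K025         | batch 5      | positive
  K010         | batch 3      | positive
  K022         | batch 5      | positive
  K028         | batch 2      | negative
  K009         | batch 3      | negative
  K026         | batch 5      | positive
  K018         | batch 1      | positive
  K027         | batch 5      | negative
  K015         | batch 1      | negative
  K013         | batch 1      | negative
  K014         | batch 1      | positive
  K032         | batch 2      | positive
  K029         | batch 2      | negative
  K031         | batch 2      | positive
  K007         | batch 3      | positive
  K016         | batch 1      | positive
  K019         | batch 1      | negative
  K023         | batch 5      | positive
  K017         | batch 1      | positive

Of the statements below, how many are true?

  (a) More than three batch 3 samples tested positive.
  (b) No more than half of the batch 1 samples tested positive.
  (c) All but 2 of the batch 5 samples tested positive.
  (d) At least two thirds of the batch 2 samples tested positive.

1

(a) batch 3: |A| = 6, |A ∩ B| = 4; needs |A ∩ B| > 3 — true.
(b) batch 1: |A| = 7, |A ∩ B| = 4; needs |A ∩ B| ≤ |A ∖ B| — false.
(c) batch 5: |A| = 8, |A ∩ B| = 7; needs |A ∖ B| = 2 — false.
(d) batch 2: |A| = 5, |A ∩ B| = 3; needs |A ∩ B| / |A| ≥ 2/3 — false.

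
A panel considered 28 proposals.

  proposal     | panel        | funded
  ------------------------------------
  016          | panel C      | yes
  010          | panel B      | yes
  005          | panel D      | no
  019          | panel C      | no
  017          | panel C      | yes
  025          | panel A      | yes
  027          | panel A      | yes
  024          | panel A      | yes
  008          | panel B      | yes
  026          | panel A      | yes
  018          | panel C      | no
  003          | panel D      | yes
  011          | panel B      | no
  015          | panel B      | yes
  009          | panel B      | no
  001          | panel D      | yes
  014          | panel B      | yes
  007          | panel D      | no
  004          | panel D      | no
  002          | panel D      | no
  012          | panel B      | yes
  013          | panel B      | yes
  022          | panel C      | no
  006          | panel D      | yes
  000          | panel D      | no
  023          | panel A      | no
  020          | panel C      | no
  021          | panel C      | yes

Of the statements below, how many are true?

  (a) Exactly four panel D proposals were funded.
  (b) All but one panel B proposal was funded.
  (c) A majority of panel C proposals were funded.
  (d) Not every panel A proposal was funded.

(a) panel D: |A| = 8, |A ∩ B| = 3; needs |A ∩ B| = 4 — false.
(b) panel B: |A| = 8, |A ∩ B| = 6; needs |A ∖ B| = 1 — false.
(c) panel C: |A| = 7, |A ∩ B| = 3; needs |A ∩ B| > |A ∖ B| — false.
(d) panel A: |A| = 5, |A ∩ B| = 4; needs A ⊄ B (|A ∖ B| ≥ 1) — true.

1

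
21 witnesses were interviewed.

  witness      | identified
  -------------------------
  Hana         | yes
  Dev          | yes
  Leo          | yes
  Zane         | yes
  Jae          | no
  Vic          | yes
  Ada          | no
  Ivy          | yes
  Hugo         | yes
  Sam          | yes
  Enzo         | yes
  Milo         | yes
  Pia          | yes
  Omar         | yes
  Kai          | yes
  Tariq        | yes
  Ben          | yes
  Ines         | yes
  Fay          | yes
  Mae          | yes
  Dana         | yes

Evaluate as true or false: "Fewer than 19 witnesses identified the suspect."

False

'Fewer than 19 witnesses identified the suspect' holds iff |A ∩ B| < 19.
|A| = 21, |A ∩ B| = 19, |A ∖ B| = 2.
|A ∩ B| = 19, so the statement is false.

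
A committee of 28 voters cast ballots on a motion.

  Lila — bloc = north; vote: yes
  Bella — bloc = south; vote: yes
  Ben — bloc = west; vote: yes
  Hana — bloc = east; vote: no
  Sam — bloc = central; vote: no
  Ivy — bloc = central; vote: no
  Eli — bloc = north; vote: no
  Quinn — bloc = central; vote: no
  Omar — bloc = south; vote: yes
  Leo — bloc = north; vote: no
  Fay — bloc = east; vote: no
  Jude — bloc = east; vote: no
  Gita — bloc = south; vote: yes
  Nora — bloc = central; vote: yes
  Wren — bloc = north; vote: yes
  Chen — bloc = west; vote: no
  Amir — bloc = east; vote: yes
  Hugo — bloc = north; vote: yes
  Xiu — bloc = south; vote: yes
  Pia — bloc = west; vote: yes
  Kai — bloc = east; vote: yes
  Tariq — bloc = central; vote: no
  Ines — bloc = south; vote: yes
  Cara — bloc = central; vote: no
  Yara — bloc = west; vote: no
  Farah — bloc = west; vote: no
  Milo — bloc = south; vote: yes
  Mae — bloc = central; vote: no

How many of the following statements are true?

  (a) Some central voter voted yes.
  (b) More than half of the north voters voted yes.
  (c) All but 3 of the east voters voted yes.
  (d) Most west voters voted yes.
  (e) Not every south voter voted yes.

(a) central: |A| = 7, |A ∩ B| = 1; needs A ∩ B ≠ ∅ (|A ∩ B| ≥ 1) — true.
(b) north: |A| = 5, |A ∩ B| = 3; needs |A ∩ B| > |A ∖ B| — true.
(c) east: |A| = 5, |A ∩ B| = 2; needs |A ∖ B| = 3 — true.
(d) west: |A| = 5, |A ∩ B| = 2; needs |A ∩ B| > |A ∖ B| — false.
(e) south: |A| = 6, |A ∩ B| = 6; needs A ⊄ B (|A ∖ B| ≥ 1) — false.

3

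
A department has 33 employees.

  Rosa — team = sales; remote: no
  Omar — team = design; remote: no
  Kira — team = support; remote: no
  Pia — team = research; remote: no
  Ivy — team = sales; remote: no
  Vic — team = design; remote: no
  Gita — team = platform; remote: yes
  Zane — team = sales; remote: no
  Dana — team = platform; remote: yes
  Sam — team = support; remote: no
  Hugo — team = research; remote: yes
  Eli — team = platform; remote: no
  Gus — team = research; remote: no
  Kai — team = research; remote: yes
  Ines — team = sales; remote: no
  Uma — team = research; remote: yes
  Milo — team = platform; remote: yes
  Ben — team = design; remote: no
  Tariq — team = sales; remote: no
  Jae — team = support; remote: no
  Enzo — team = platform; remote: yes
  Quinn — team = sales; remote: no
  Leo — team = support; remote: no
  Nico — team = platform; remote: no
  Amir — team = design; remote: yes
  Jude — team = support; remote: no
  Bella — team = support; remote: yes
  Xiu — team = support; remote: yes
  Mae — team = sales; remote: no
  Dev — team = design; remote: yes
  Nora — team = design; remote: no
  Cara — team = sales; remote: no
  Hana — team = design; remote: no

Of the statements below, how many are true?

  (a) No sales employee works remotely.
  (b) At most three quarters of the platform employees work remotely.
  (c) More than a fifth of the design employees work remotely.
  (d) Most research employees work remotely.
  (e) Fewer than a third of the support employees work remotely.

(a) sales: |A| = 8, |A ∩ B| = 0; needs A ∩ B = ∅ (|A ∩ B| = 0) — true.
(b) platform: |A| = 6, |A ∩ B| = 4; needs |A ∩ B| / |A| ≤ 3/4 — true.
(c) design: |A| = 7, |A ∩ B| = 2; needs |A ∩ B| / |A| > 1/5 — true.
(d) research: |A| = 5, |A ∩ B| = 3; needs |A ∩ B| > |A ∖ B| — true.
(e) support: |A| = 7, |A ∩ B| = 2; needs |A ∩ B| / |A| < 1/3 — true.

5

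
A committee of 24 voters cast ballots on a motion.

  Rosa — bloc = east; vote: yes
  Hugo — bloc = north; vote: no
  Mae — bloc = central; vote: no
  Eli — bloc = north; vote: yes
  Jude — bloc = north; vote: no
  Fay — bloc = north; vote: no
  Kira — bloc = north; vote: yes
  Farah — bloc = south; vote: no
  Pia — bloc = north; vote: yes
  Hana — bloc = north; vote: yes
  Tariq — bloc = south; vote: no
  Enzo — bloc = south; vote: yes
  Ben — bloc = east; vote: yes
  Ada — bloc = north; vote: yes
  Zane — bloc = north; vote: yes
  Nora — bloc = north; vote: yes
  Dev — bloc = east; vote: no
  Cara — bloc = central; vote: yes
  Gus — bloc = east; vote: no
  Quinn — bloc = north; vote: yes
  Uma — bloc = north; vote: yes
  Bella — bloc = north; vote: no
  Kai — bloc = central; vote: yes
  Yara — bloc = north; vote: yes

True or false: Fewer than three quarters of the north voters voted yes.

True

'Fewer than three quarters of the north voters voted yes' holds iff |A ∩ B| / |A| < 3/4.
A (the restrictor) = {Hugo, Eli, Jude, Fay, Kira, Pia, Hana, Ada, Zane, Nora, Quinn, Uma, Bella, Yara}, |A| = 14.
A ∩ B = {Eli, Kira, Pia, Hana, Ada, Zane, Nora, Quinn, Uma, Yara}, so |A ∩ B| = 10.
A ∖ B = {Hugo, Jude, Fay, Bella}, so |A ∖ B| = 4.
|A ∩ B|/|A| = 10/14, so the statement is true.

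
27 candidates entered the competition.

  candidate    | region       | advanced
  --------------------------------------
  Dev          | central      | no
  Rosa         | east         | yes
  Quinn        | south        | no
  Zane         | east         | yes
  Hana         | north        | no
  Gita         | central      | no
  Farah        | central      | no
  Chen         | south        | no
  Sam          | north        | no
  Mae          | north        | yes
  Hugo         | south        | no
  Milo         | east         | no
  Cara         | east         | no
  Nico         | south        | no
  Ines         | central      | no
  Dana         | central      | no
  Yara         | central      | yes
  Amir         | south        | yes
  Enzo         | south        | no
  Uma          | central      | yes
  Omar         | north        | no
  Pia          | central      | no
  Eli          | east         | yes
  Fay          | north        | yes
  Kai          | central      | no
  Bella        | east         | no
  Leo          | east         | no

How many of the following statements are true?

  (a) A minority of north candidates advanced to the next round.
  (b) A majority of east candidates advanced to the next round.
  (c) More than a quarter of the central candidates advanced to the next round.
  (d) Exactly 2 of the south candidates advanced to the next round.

(a) north: |A| = 5, |A ∩ B| = 2; needs |A ∩ B| < |A ∖ B| — true.
(b) east: |A| = 7, |A ∩ B| = 3; needs |A ∩ B| > |A ∖ B| — false.
(c) central: |A| = 9, |A ∩ B| = 2; needs |A ∩ B| / |A| > 1/4 — false.
(d) south: |A| = 6, |A ∩ B| = 1; needs |A ∩ B| = 2 — false.

1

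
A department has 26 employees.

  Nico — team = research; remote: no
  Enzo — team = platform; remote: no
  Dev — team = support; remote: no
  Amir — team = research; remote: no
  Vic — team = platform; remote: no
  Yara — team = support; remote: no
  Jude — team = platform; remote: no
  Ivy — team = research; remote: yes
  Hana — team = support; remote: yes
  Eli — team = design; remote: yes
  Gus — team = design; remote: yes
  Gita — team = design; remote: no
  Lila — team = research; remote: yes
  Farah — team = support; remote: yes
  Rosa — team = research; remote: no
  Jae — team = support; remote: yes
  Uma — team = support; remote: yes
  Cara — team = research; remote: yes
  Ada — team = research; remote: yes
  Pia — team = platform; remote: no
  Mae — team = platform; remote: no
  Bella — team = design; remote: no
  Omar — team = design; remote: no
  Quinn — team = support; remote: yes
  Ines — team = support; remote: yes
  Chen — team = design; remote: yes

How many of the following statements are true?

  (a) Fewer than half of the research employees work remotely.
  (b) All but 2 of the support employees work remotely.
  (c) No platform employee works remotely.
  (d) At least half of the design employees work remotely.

3

(a) research: |A| = 7, |A ∩ B| = 4; needs |A ∩ B| < |A ∖ B| — false.
(b) support: |A| = 8, |A ∩ B| = 6; needs |A ∖ B| = 2 — true.
(c) platform: |A| = 5, |A ∩ B| = 0; needs A ∩ B = ∅ (|A ∩ B| = 0) — true.
(d) design: |A| = 6, |A ∩ B| = 3; needs |A ∩ B| ≥ |A ∖ B| — true.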